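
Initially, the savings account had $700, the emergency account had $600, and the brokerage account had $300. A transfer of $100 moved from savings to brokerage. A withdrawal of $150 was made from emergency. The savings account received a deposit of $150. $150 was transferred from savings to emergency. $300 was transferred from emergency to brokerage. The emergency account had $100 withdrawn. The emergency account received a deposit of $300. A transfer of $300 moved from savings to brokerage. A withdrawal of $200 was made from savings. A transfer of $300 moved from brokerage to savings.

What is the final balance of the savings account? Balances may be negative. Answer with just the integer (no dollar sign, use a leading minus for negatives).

Tracking account balances step by step:
Start: savings=700, emergency=600, brokerage=300
Event 1 (transfer 100 savings -> brokerage): savings: 700 - 100 = 600, brokerage: 300 + 100 = 400. Balances: savings=600, emergency=600, brokerage=400
Event 2 (withdraw 150 from emergency): emergency: 600 - 150 = 450. Balances: savings=600, emergency=450, brokerage=400
Event 3 (deposit 150 to savings): savings: 600 + 150 = 750. Balances: savings=750, emergency=450, brokerage=400
Event 4 (transfer 150 savings -> emergency): savings: 750 - 150 = 600, emergency: 450 + 150 = 600. Balances: savings=600, emergency=600, brokerage=400
Event 5 (transfer 300 emergency -> brokerage): emergency: 600 - 300 = 300, brokerage: 400 + 300 = 700. Balances: savings=600, emergency=300, brokerage=700
Event 6 (withdraw 100 from emergency): emergency: 300 - 100 = 200. Balances: savings=600, emergency=200, brokerage=700
Event 7 (deposit 300 to emergency): emergency: 200 + 300 = 500. Balances: savings=600, emergency=500, brokerage=700
Event 8 (transfer 300 savings -> brokerage): savings: 600 - 300 = 300, brokerage: 700 + 300 = 1000. Balances: savings=300, emergency=500, brokerage=1000
Event 9 (withdraw 200 from savings): savings: 300 - 200 = 100. Balances: savings=100, emergency=500, brokerage=1000
Event 10 (transfer 300 brokerage -> savings): brokerage: 1000 - 300 = 700, savings: 100 + 300 = 400. Balances: savings=400, emergency=500, brokerage=700

Final balance of savings: 400

Answer: 400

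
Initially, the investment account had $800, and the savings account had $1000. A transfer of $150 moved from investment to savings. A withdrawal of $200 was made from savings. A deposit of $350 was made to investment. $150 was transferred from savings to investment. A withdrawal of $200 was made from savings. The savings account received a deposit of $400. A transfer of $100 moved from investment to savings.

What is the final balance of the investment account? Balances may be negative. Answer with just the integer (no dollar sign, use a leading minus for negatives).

Tracking account balances step by step:
Start: investment=800, savings=1000
Event 1 (transfer 150 investment -> savings): investment: 800 - 150 = 650, savings: 1000 + 150 = 1150. Balances: investment=650, savings=1150
Event 2 (withdraw 200 from savings): savings: 1150 - 200 = 950. Balances: investment=650, savings=950
Event 3 (deposit 350 to investment): investment: 650 + 350 = 1000. Balances: investment=1000, savings=950
Event 4 (transfer 150 savings -> investment): savings: 950 - 150 = 800, investment: 1000 + 150 = 1150. Balances: investment=1150, savings=800
Event 5 (withdraw 200 from savings): savings: 800 - 200 = 600. Balances: investment=1150, savings=600
Event 6 (deposit 400 to savings): savings: 600 + 400 = 1000. Balances: investment=1150, savings=1000
Event 7 (transfer 100 investment -> savings): investment: 1150 - 100 = 1050, savings: 1000 + 100 = 1100. Balances: investment=1050, savings=1100

Final balance of investment: 1050

Answer: 1050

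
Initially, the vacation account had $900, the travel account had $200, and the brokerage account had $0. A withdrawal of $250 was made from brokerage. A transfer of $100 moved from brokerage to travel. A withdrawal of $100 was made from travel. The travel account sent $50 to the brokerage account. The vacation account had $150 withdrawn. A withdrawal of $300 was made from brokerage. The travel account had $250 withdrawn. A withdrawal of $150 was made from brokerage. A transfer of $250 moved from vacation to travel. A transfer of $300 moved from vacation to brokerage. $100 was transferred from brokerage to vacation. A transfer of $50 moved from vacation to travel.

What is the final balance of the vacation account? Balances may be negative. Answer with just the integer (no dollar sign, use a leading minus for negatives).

Answer: 250

Derivation:
Tracking account balances step by step:
Start: vacation=900, travel=200, brokerage=0
Event 1 (withdraw 250 from brokerage): brokerage: 0 - 250 = -250. Balances: vacation=900, travel=200, brokerage=-250
Event 2 (transfer 100 brokerage -> travel): brokerage: -250 - 100 = -350, travel: 200 + 100 = 300. Balances: vacation=900, travel=300, brokerage=-350
Event 3 (withdraw 100 from travel): travel: 300 - 100 = 200. Balances: vacation=900, travel=200, brokerage=-350
Event 4 (transfer 50 travel -> brokerage): travel: 200 - 50 = 150, brokerage: -350 + 50 = -300. Balances: vacation=900, travel=150, brokerage=-300
Event 5 (withdraw 150 from vacation): vacation: 900 - 150 = 750. Balances: vacation=750, travel=150, brokerage=-300
Event 6 (withdraw 300 from brokerage): brokerage: -300 - 300 = -600. Balances: vacation=750, travel=150, brokerage=-600
Event 7 (withdraw 250 from travel): travel: 150 - 250 = -100. Balances: vacation=750, travel=-100, brokerage=-600
Event 8 (withdraw 150 from brokerage): brokerage: -600 - 150 = -750. Balances: vacation=750, travel=-100, brokerage=-750
Event 9 (transfer 250 vacation -> travel): vacation: 750 - 250 = 500, travel: -100 + 250 = 150. Balances: vacation=500, travel=150, brokerage=-750
Event 10 (transfer 300 vacation -> brokerage): vacation: 500 - 300 = 200, brokerage: -750 + 300 = -450. Balances: vacation=200, travel=150, brokerage=-450
Event 11 (transfer 100 brokerage -> vacation): brokerage: -450 - 100 = -550, vacation: 200 + 100 = 300. Balances: vacation=300, travel=150, brokerage=-550
Event 12 (transfer 50 vacation -> travel): vacation: 300 - 50 = 250, travel: 150 + 50 = 200. Balances: vacation=250, travel=200, brokerage=-550

Final balance of vacation: 250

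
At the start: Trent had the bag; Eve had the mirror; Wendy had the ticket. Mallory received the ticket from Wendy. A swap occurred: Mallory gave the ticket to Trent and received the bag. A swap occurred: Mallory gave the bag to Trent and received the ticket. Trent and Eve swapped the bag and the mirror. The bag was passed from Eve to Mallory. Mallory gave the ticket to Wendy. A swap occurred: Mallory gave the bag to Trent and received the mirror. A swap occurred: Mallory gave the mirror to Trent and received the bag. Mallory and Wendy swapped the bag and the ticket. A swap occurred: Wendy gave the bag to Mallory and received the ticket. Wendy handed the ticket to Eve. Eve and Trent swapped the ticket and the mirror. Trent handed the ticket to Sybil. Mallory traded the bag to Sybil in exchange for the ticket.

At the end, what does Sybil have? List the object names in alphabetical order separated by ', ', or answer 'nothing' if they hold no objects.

Answer: bag

Derivation:
Tracking all object holders:
Start: bag:Trent, mirror:Eve, ticket:Wendy
Event 1 (give ticket: Wendy -> Mallory). State: bag:Trent, mirror:Eve, ticket:Mallory
Event 2 (swap ticket<->bag: now ticket:Trent, bag:Mallory). State: bag:Mallory, mirror:Eve, ticket:Trent
Event 3 (swap bag<->ticket: now bag:Trent, ticket:Mallory). State: bag:Trent, mirror:Eve, ticket:Mallory
Event 4 (swap bag<->mirror: now bag:Eve, mirror:Trent). State: bag:Eve, mirror:Trent, ticket:Mallory
Event 5 (give bag: Eve -> Mallory). State: bag:Mallory, mirror:Trent, ticket:Mallory
Event 6 (give ticket: Mallory -> Wendy). State: bag:Mallory, mirror:Trent, ticket:Wendy
Event 7 (swap bag<->mirror: now bag:Trent, mirror:Mallory). State: bag:Trent, mirror:Mallory, ticket:Wendy
Event 8 (swap mirror<->bag: now mirror:Trent, bag:Mallory). State: bag:Mallory, mirror:Trent, ticket:Wendy
Event 9 (swap bag<->ticket: now bag:Wendy, ticket:Mallory). State: bag:Wendy, mirror:Trent, ticket:Mallory
Event 10 (swap bag<->ticket: now bag:Mallory, ticket:Wendy). State: bag:Mallory, mirror:Trent, ticket:Wendy
Event 11 (give ticket: Wendy -> Eve). State: bag:Mallory, mirror:Trent, ticket:Eve
Event 12 (swap ticket<->mirror: now ticket:Trent, mirror:Eve). State: bag:Mallory, mirror:Eve, ticket:Trent
Event 13 (give ticket: Trent -> Sybil). State: bag:Mallory, mirror:Eve, ticket:Sybil
Event 14 (swap bag<->ticket: now bag:Sybil, ticket:Mallory). State: bag:Sybil, mirror:Eve, ticket:Mallory

Final state: bag:Sybil, mirror:Eve, ticket:Mallory
Sybil holds: bag.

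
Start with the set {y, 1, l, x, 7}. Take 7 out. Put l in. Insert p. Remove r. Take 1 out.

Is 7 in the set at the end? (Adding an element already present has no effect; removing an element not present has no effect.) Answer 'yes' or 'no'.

Answer: no

Derivation:
Tracking the set through each operation:
Start: {1, 7, l, x, y}
Event 1 (remove 7): removed. Set: {1, l, x, y}
Event 2 (add l): already present, no change. Set: {1, l, x, y}
Event 3 (add p): added. Set: {1, l, p, x, y}
Event 4 (remove r): not present, no change. Set: {1, l, p, x, y}
Event 5 (remove 1): removed. Set: {l, p, x, y}

Final set: {l, p, x, y} (size 4)
7 is NOT in the final set.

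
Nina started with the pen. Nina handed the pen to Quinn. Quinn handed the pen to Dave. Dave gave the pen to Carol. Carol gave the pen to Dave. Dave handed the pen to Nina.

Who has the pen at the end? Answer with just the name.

Tracking the pen through each event:
Start: Nina has the pen.
After event 1: Quinn has the pen.
After event 2: Dave has the pen.
After event 3: Carol has the pen.
After event 4: Dave has the pen.
After event 5: Nina has the pen.

Answer: Nina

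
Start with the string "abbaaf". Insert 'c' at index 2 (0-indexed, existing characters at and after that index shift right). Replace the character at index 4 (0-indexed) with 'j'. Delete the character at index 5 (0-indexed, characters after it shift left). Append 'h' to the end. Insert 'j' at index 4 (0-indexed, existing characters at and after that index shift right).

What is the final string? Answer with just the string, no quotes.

Answer: abcbjjfh

Derivation:
Applying each edit step by step:
Start: "abbaaf"
Op 1 (insert 'c' at idx 2): "abbaaf" -> "abcbaaf"
Op 2 (replace idx 4: 'a' -> 'j'): "abcbaaf" -> "abcbjaf"
Op 3 (delete idx 5 = 'a'): "abcbjaf" -> "abcbjf"
Op 4 (append 'h'): "abcbjf" -> "abcbjfh"
Op 5 (insert 'j' at idx 4): "abcbjfh" -> "abcbjjfh"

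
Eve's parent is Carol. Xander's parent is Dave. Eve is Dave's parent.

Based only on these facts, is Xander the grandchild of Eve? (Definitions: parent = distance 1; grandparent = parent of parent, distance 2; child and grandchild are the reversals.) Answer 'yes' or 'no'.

Reconstructing the parent chain from the given facts:
  Carol -> Eve -> Dave -> Xander
(each arrow means 'parent of the next')
Positions in the chain (0 = top):
  position of Carol: 0
  position of Eve: 1
  position of Dave: 2
  position of Xander: 3

Xander is at position 3, Eve is at position 1; signed distance (j - i) = -2.
'grandchild' requires j - i = -2. Actual distance is -2, so the relation HOLDS.

Answer: yes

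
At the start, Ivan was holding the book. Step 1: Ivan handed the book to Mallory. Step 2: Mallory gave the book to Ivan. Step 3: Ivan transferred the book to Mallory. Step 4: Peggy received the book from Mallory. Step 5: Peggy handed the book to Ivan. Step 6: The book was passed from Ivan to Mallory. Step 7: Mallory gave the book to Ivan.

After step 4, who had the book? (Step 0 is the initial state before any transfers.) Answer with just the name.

Answer: Peggy

Derivation:
Tracking the book holder through step 4:
After step 0 (start): Ivan
After step 1: Mallory
After step 2: Ivan
After step 3: Mallory
After step 4: Peggy

At step 4, the holder is Peggy.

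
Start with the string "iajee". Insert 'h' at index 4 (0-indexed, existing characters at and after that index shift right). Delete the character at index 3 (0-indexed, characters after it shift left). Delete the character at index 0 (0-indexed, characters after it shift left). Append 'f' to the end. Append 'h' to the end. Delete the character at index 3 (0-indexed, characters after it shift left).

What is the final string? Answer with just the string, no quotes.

Answer: ajhfh

Derivation:
Applying each edit step by step:
Start: "iajee"
Op 1 (insert 'h' at idx 4): "iajee" -> "iajehe"
Op 2 (delete idx 3 = 'e'): "iajehe" -> "iajhe"
Op 3 (delete idx 0 = 'i'): "iajhe" -> "ajhe"
Op 4 (append 'f'): "ajhe" -> "ajhef"
Op 5 (append 'h'): "ajhef" -> "ajhefh"
Op 6 (delete idx 3 = 'e'): "ajhefh" -> "ajhfh"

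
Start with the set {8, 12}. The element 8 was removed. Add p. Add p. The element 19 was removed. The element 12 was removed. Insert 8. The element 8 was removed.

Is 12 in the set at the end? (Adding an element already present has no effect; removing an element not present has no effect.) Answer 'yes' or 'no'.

Tracking the set through each operation:
Start: {12, 8}
Event 1 (remove 8): removed. Set: {12}
Event 2 (add p): added. Set: {12, p}
Event 3 (add p): already present, no change. Set: {12, p}
Event 4 (remove 19): not present, no change. Set: {12, p}
Event 5 (remove 12): removed. Set: {p}
Event 6 (add 8): added. Set: {8, p}
Event 7 (remove 8): removed. Set: {p}

Final set: {p} (size 1)
12 is NOT in the final set.

Answer: no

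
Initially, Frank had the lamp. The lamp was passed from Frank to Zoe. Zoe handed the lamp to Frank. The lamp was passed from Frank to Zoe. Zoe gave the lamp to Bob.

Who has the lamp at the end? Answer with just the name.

Tracking the lamp through each event:
Start: Frank has the lamp.
After event 1: Zoe has the lamp.
After event 2: Frank has the lamp.
After event 3: Zoe has the lamp.
After event 4: Bob has the lamp.

Answer: Bob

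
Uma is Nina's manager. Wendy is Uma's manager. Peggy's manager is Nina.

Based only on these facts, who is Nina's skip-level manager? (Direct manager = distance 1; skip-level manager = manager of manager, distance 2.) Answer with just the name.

Reconstructing the manager chain from the given facts:
  Wendy -> Uma -> Nina -> Peggy
(each arrow means 'manager of the next')
Positions in the chain (0 = top):
  position of Wendy: 0
  position of Uma: 1
  position of Nina: 2
  position of Peggy: 3

Nina is at position 2; the skip-level manager is 2 steps up the chain, i.e. position 0: Wendy.

Answer: Wendy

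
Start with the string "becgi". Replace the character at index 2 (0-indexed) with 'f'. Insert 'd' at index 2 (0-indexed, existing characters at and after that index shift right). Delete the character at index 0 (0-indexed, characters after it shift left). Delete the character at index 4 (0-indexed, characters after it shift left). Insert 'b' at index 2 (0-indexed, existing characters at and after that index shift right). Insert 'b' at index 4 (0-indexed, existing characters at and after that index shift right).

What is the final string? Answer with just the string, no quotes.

Answer: edbfbg

Derivation:
Applying each edit step by step:
Start: "becgi"
Op 1 (replace idx 2: 'c' -> 'f'): "becgi" -> "befgi"
Op 2 (insert 'd' at idx 2): "befgi" -> "bedfgi"
Op 3 (delete idx 0 = 'b'): "bedfgi" -> "edfgi"
Op 4 (delete idx 4 = 'i'): "edfgi" -> "edfg"
Op 5 (insert 'b' at idx 2): "edfg" -> "edbfg"
Op 6 (insert 'b' at idx 4): "edbfg" -> "edbfbg"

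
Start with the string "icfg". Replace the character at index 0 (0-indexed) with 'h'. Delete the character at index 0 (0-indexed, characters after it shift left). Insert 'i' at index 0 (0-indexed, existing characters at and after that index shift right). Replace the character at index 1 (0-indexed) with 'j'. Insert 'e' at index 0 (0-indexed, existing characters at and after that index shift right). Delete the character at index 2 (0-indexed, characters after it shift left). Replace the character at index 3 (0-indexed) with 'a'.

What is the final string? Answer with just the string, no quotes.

Applying each edit step by step:
Start: "icfg"
Op 1 (replace idx 0: 'i' -> 'h'): "icfg" -> "hcfg"
Op 2 (delete idx 0 = 'h'): "hcfg" -> "cfg"
Op 3 (insert 'i' at idx 0): "cfg" -> "icfg"
Op 4 (replace idx 1: 'c' -> 'j'): "icfg" -> "ijfg"
Op 5 (insert 'e' at idx 0): "ijfg" -> "eijfg"
Op 6 (delete idx 2 = 'j'): "eijfg" -> "eifg"
Op 7 (replace idx 3: 'g' -> 'a'): "eifg" -> "eifa"

Answer: eifa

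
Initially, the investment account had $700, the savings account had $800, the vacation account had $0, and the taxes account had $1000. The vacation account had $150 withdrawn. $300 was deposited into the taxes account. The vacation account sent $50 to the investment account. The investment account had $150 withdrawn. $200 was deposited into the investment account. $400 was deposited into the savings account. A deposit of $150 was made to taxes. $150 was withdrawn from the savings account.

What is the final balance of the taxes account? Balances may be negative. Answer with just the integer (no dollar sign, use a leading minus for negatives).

Tracking account balances step by step:
Start: investment=700, savings=800, vacation=0, taxes=1000
Event 1 (withdraw 150 from vacation): vacation: 0 - 150 = -150. Balances: investment=700, savings=800, vacation=-150, taxes=1000
Event 2 (deposit 300 to taxes): taxes: 1000 + 300 = 1300. Balances: investment=700, savings=800, vacation=-150, taxes=1300
Event 3 (transfer 50 vacation -> investment): vacation: -150 - 50 = -200, investment: 700 + 50 = 750. Balances: investment=750, savings=800, vacation=-200, taxes=1300
Event 4 (withdraw 150 from investment): investment: 750 - 150 = 600. Balances: investment=600, savings=800, vacation=-200, taxes=1300
Event 5 (deposit 200 to investment): investment: 600 + 200 = 800. Balances: investment=800, savings=800, vacation=-200, taxes=1300
Event 6 (deposit 400 to savings): savings: 800 + 400 = 1200. Balances: investment=800, savings=1200, vacation=-200, taxes=1300
Event 7 (deposit 150 to taxes): taxes: 1300 + 150 = 1450. Balances: investment=800, savings=1200, vacation=-200, taxes=1450
Event 8 (withdraw 150 from savings): savings: 1200 - 150 = 1050. Balances: investment=800, savings=1050, vacation=-200, taxes=1450

Final balance of taxes: 1450

Answer: 1450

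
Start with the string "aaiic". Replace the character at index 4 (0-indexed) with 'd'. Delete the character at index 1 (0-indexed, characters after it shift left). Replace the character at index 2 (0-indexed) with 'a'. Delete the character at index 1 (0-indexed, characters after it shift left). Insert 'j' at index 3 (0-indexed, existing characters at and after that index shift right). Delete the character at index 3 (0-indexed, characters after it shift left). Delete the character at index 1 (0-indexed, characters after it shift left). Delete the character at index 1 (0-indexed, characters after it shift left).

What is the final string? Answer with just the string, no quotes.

Answer: a

Derivation:
Applying each edit step by step:
Start: "aaiic"
Op 1 (replace idx 4: 'c' -> 'd'): "aaiic" -> "aaiid"
Op 2 (delete idx 1 = 'a'): "aaiid" -> "aiid"
Op 3 (replace idx 2: 'i' -> 'a'): "aiid" -> "aiad"
Op 4 (delete idx 1 = 'i'): "aiad" -> "aad"
Op 5 (insert 'j' at idx 3): "aad" -> "aadj"
Op 6 (delete idx 3 = 'j'): "aadj" -> "aad"
Op 7 (delete idx 1 = 'a'): "aad" -> "ad"
Op 8 (delete idx 1 = 'd'): "ad" -> "a"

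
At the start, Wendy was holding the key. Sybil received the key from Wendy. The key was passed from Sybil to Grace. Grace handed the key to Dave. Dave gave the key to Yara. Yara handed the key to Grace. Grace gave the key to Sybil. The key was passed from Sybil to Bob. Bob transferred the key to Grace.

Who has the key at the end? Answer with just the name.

Answer: Grace

Derivation:
Tracking the key through each event:
Start: Wendy has the key.
After event 1: Sybil has the key.
After event 2: Grace has the key.
After event 3: Dave has the key.
After event 4: Yara has the key.
After event 5: Grace has the key.
After event 6: Sybil has the key.
After event 7: Bob has the key.
After event 8: Grace has the key.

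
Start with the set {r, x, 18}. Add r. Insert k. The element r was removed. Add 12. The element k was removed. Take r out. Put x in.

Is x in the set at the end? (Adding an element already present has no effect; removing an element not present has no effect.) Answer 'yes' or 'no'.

Tracking the set through each operation:
Start: {18, r, x}
Event 1 (add r): already present, no change. Set: {18, r, x}
Event 2 (add k): added. Set: {18, k, r, x}
Event 3 (remove r): removed. Set: {18, k, x}
Event 4 (add 12): added. Set: {12, 18, k, x}
Event 5 (remove k): removed. Set: {12, 18, x}
Event 6 (remove r): not present, no change. Set: {12, 18, x}
Event 7 (add x): already present, no change. Set: {12, 18, x}

Final set: {12, 18, x} (size 3)
x is in the final set.

Answer: yes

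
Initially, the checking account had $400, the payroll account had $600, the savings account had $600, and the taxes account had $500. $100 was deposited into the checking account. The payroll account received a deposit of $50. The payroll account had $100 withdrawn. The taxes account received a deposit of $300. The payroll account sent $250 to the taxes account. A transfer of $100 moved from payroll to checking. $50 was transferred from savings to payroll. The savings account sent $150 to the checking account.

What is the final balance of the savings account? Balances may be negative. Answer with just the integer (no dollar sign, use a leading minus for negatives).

Answer: 400

Derivation:
Tracking account balances step by step:
Start: checking=400, payroll=600, savings=600, taxes=500
Event 1 (deposit 100 to checking): checking: 400 + 100 = 500. Balances: checking=500, payroll=600, savings=600, taxes=500
Event 2 (deposit 50 to payroll): payroll: 600 + 50 = 650. Balances: checking=500, payroll=650, savings=600, taxes=500
Event 3 (withdraw 100 from payroll): payroll: 650 - 100 = 550. Balances: checking=500, payroll=550, savings=600, taxes=500
Event 4 (deposit 300 to taxes): taxes: 500 + 300 = 800. Balances: checking=500, payroll=550, savings=600, taxes=800
Event 5 (transfer 250 payroll -> taxes): payroll: 550 - 250 = 300, taxes: 800 + 250 = 1050. Balances: checking=500, payroll=300, savings=600, taxes=1050
Event 6 (transfer 100 payroll -> checking): payroll: 300 - 100 = 200, checking: 500 + 100 = 600. Balances: checking=600, payroll=200, savings=600, taxes=1050
Event 7 (transfer 50 savings -> payroll): savings: 600 - 50 = 550, payroll: 200 + 50 = 250. Balances: checking=600, payroll=250, savings=550, taxes=1050
Event 8 (transfer 150 savings -> checking): savings: 550 - 150 = 400, checking: 600 + 150 = 750. Balances: checking=750, payroll=250, savings=400, taxes=1050

Final balance of savings: 400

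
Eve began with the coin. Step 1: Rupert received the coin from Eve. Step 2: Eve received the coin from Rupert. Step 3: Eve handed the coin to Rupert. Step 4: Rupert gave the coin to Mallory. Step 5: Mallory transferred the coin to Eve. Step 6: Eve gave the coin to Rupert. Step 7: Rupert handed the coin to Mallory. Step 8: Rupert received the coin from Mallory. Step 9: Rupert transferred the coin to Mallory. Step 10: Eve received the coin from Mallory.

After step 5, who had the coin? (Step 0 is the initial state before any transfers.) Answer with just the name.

Tracking the coin holder through step 5:
After step 0 (start): Eve
After step 1: Rupert
After step 2: Eve
After step 3: Rupert
After step 4: Mallory
After step 5: Eve

At step 5, the holder is Eve.

Answer: Eve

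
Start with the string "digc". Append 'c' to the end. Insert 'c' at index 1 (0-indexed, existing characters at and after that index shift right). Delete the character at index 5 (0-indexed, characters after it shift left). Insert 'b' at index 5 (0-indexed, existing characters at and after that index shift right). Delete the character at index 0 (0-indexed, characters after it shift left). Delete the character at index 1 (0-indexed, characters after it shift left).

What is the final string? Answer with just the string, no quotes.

Applying each edit step by step:
Start: "digc"
Op 1 (append 'c'): "digc" -> "digcc"
Op 2 (insert 'c' at idx 1): "digcc" -> "dcigcc"
Op 3 (delete idx 5 = 'c'): "dcigcc" -> "dcigc"
Op 4 (insert 'b' at idx 5): "dcigc" -> "dcigcb"
Op 5 (delete idx 0 = 'd'): "dcigcb" -> "cigcb"
Op 6 (delete idx 1 = 'i'): "cigcb" -> "cgcb"

Answer: cgcb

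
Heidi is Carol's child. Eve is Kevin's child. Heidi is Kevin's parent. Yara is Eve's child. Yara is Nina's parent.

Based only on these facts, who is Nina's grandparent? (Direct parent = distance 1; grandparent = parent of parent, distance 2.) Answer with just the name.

Reconstructing the parent chain from the given facts:
  Carol -> Heidi -> Kevin -> Eve -> Yara -> Nina
(each arrow means 'parent of the next')
Positions in the chain (0 = top):
  position of Carol: 0
  position of Heidi: 1
  position of Kevin: 2
  position of Eve: 3
  position of Yara: 4
  position of Nina: 5

Nina is at position 5; the grandparent is 2 steps up the chain, i.e. position 3: Eve.

Answer: Eve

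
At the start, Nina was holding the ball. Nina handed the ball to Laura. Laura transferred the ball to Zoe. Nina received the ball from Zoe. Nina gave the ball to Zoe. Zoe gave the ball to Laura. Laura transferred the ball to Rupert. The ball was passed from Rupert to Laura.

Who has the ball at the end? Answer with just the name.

Tracking the ball through each event:
Start: Nina has the ball.
After event 1: Laura has the ball.
After event 2: Zoe has the ball.
After event 3: Nina has the ball.
After event 4: Zoe has the ball.
After event 5: Laura has the ball.
After event 6: Rupert has the ball.
After event 7: Laura has the ball.

Answer: Laura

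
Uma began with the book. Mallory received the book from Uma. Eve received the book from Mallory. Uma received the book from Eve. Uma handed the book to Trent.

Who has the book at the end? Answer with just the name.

Answer: Trent

Derivation:
Tracking the book through each event:
Start: Uma has the book.
After event 1: Mallory has the book.
After event 2: Eve has the book.
After event 3: Uma has the book.
After event 4: Trent has the book.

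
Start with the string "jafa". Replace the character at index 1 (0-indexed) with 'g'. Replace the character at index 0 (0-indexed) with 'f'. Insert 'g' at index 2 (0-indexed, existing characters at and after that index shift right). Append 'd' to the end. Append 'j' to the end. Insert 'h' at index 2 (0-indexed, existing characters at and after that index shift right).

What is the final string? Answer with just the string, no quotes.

Applying each edit step by step:
Start: "jafa"
Op 1 (replace idx 1: 'a' -> 'g'): "jafa" -> "jgfa"
Op 2 (replace idx 0: 'j' -> 'f'): "jgfa" -> "fgfa"
Op 3 (insert 'g' at idx 2): "fgfa" -> "fggfa"
Op 4 (append 'd'): "fggfa" -> "fggfad"
Op 5 (append 'j'): "fggfad" -> "fggfadj"
Op 6 (insert 'h' at idx 2): "fggfadj" -> "fghgfadj"

Answer: fghgfadj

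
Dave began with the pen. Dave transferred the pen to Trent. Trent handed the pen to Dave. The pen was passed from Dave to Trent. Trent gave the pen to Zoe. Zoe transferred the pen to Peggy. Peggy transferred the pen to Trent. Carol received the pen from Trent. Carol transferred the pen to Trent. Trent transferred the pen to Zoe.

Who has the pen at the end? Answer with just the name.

Tracking the pen through each event:
Start: Dave has the pen.
After event 1: Trent has the pen.
After event 2: Dave has the pen.
After event 3: Trent has the pen.
After event 4: Zoe has the pen.
After event 5: Peggy has the pen.
After event 6: Trent has the pen.
After event 7: Carol has the pen.
After event 8: Trent has the pen.
After event 9: Zoe has the pen.

Answer: Zoe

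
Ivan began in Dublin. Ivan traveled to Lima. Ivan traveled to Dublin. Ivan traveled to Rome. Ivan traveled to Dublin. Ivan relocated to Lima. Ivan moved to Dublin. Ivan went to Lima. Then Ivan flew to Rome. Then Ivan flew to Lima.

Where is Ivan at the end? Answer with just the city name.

Tracking Ivan's location:
Start: Ivan is in Dublin.
After move 1: Dublin -> Lima. Ivan is in Lima.
After move 2: Lima -> Dublin. Ivan is in Dublin.
After move 3: Dublin -> Rome. Ivan is in Rome.
After move 4: Rome -> Dublin. Ivan is in Dublin.
After move 5: Dublin -> Lima. Ivan is in Lima.
After move 6: Lima -> Dublin. Ivan is in Dublin.
After move 7: Dublin -> Lima. Ivan is in Lima.
After move 8: Lima -> Rome. Ivan is in Rome.
After move 9: Rome -> Lima. Ivan is in Lima.

Answer: Lima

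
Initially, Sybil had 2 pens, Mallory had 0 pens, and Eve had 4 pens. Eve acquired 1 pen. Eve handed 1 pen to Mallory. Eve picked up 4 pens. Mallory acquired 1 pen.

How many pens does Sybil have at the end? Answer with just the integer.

Tracking counts step by step:
Start: Sybil=2, Mallory=0, Eve=4
Event 1 (Eve +1): Eve: 4 -> 5. State: Sybil=2, Mallory=0, Eve=5
Event 2 (Eve -> Mallory, 1): Eve: 5 -> 4, Mallory: 0 -> 1. State: Sybil=2, Mallory=1, Eve=4
Event 3 (Eve +4): Eve: 4 -> 8. State: Sybil=2, Mallory=1, Eve=8
Event 4 (Mallory +1): Mallory: 1 -> 2. State: Sybil=2, Mallory=2, Eve=8

Sybil's final count: 2

Answer: 2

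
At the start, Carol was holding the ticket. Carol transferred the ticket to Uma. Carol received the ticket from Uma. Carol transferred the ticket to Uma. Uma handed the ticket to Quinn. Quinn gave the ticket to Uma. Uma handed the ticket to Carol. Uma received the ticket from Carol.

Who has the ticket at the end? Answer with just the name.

Tracking the ticket through each event:
Start: Carol has the ticket.
After event 1: Uma has the ticket.
After event 2: Carol has the ticket.
After event 3: Uma has the ticket.
After event 4: Quinn has the ticket.
After event 5: Uma has the ticket.
After event 6: Carol has the ticket.
After event 7: Uma has the ticket.

Answer: Uma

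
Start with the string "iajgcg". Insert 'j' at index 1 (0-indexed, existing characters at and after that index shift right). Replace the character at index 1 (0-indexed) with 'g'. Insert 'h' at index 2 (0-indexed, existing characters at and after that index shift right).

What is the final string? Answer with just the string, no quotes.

Answer: ighajgcg

Derivation:
Applying each edit step by step:
Start: "iajgcg"
Op 1 (insert 'j' at idx 1): "iajgcg" -> "ijajgcg"
Op 2 (replace idx 1: 'j' -> 'g'): "ijajgcg" -> "igajgcg"
Op 3 (insert 'h' at idx 2): "igajgcg" -> "ighajgcg"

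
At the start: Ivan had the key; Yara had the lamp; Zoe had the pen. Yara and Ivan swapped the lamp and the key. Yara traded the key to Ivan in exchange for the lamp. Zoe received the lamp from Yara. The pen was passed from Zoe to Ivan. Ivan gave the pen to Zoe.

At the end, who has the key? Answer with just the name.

Answer: Ivan

Derivation:
Tracking all object holders:
Start: key:Ivan, lamp:Yara, pen:Zoe
Event 1 (swap lamp<->key: now lamp:Ivan, key:Yara). State: key:Yara, lamp:Ivan, pen:Zoe
Event 2 (swap key<->lamp: now key:Ivan, lamp:Yara). State: key:Ivan, lamp:Yara, pen:Zoe
Event 3 (give lamp: Yara -> Zoe). State: key:Ivan, lamp:Zoe, pen:Zoe
Event 4 (give pen: Zoe -> Ivan). State: key:Ivan, lamp:Zoe, pen:Ivan
Event 5 (give pen: Ivan -> Zoe). State: key:Ivan, lamp:Zoe, pen:Zoe

Final state: key:Ivan, lamp:Zoe, pen:Zoe
The key is held by Ivan.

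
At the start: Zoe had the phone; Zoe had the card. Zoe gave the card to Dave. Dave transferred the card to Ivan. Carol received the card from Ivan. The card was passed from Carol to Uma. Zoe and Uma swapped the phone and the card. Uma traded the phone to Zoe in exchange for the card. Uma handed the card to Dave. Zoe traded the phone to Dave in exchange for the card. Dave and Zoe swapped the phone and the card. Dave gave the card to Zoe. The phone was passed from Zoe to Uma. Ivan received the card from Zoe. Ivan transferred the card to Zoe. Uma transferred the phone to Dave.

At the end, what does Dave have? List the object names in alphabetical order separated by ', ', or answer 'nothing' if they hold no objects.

Answer: phone

Derivation:
Tracking all object holders:
Start: phone:Zoe, card:Zoe
Event 1 (give card: Zoe -> Dave). State: phone:Zoe, card:Dave
Event 2 (give card: Dave -> Ivan). State: phone:Zoe, card:Ivan
Event 3 (give card: Ivan -> Carol). State: phone:Zoe, card:Carol
Event 4 (give card: Carol -> Uma). State: phone:Zoe, card:Uma
Event 5 (swap phone<->card: now phone:Uma, card:Zoe). State: phone:Uma, card:Zoe
Event 6 (swap phone<->card: now phone:Zoe, card:Uma). State: phone:Zoe, card:Uma
Event 7 (give card: Uma -> Dave). State: phone:Zoe, card:Dave
Event 8 (swap phone<->card: now phone:Dave, card:Zoe). State: phone:Dave, card:Zoe
Event 9 (swap phone<->card: now phone:Zoe, card:Dave). State: phone:Zoe, card:Dave
Event 10 (give card: Dave -> Zoe). State: phone:Zoe, card:Zoe
Event 11 (give phone: Zoe -> Uma). State: phone:Uma, card:Zoe
Event 12 (give card: Zoe -> Ivan). State: phone:Uma, card:Ivan
Event 13 (give card: Ivan -> Zoe). State: phone:Uma, card:Zoe
Event 14 (give phone: Uma -> Dave). State: phone:Dave, card:Zoe

Final state: phone:Dave, card:Zoe
Dave holds: phone.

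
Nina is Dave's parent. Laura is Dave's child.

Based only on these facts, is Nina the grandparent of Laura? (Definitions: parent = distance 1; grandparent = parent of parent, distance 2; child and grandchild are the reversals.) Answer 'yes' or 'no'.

Reconstructing the parent chain from the given facts:
  Nina -> Dave -> Laura
(each arrow means 'parent of the next')
Positions in the chain (0 = top):
  position of Nina: 0
  position of Dave: 1
  position of Laura: 2

Nina is at position 0, Laura is at position 2; signed distance (j - i) = 2.
'grandparent' requires j - i = 2. Actual distance is 2, so the relation HOLDS.

Answer: yes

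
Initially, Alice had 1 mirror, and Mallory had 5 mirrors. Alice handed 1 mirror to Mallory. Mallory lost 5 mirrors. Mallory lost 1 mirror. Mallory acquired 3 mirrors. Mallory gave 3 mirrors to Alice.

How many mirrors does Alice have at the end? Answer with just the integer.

Tracking counts step by step:
Start: Alice=1, Mallory=5
Event 1 (Alice -> Mallory, 1): Alice: 1 -> 0, Mallory: 5 -> 6. State: Alice=0, Mallory=6
Event 2 (Mallory -5): Mallory: 6 -> 1. State: Alice=0, Mallory=1
Event 3 (Mallory -1): Mallory: 1 -> 0. State: Alice=0, Mallory=0
Event 4 (Mallory +3): Mallory: 0 -> 3. State: Alice=0, Mallory=3
Event 5 (Mallory -> Alice, 3): Mallory: 3 -> 0, Alice: 0 -> 3. State: Alice=3, Mallory=0

Alice's final count: 3

Answer: 3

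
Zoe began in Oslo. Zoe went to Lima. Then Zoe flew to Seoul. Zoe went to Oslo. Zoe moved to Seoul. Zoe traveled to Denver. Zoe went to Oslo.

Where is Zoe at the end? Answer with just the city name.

Tracking Zoe's location:
Start: Zoe is in Oslo.
After move 1: Oslo -> Lima. Zoe is in Lima.
After move 2: Lima -> Seoul. Zoe is in Seoul.
After move 3: Seoul -> Oslo. Zoe is in Oslo.
After move 4: Oslo -> Seoul. Zoe is in Seoul.
After move 5: Seoul -> Denver. Zoe is in Denver.
After move 6: Denver -> Oslo. Zoe is in Oslo.

Answer: Oslo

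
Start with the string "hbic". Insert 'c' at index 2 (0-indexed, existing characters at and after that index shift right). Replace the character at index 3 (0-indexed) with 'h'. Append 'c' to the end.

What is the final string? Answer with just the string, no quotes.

Applying each edit step by step:
Start: "hbic"
Op 1 (insert 'c' at idx 2): "hbic" -> "hbcic"
Op 2 (replace idx 3: 'i' -> 'h'): "hbcic" -> "hbchc"
Op 3 (append 'c'): "hbchc" -> "hbchcc"

Answer: hbchcc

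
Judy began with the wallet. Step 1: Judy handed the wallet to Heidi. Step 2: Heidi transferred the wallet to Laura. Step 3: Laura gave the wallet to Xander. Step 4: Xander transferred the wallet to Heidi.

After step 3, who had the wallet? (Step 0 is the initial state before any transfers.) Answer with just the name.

Answer: Xander

Derivation:
Tracking the wallet holder through step 3:
After step 0 (start): Judy
After step 1: Heidi
After step 2: Laura
After step 3: Xander

At step 3, the holder is Xander.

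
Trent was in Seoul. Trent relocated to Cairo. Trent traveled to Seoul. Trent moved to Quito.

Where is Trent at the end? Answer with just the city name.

Tracking Trent's location:
Start: Trent is in Seoul.
After move 1: Seoul -> Cairo. Trent is in Cairo.
After move 2: Cairo -> Seoul. Trent is in Seoul.
After move 3: Seoul -> Quito. Trent is in Quito.

Answer: Quito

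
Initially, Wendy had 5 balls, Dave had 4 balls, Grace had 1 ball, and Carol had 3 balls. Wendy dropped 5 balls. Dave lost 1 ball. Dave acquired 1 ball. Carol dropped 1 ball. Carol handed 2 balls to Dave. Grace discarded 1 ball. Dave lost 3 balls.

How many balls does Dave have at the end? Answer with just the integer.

Tracking counts step by step:
Start: Wendy=5, Dave=4, Grace=1, Carol=3
Event 1 (Wendy -5): Wendy: 5 -> 0. State: Wendy=0, Dave=4, Grace=1, Carol=3
Event 2 (Dave -1): Dave: 4 -> 3. State: Wendy=0, Dave=3, Grace=1, Carol=3
Event 3 (Dave +1): Dave: 3 -> 4. State: Wendy=0, Dave=4, Grace=1, Carol=3
Event 4 (Carol -1): Carol: 3 -> 2. State: Wendy=0, Dave=4, Grace=1, Carol=2
Event 5 (Carol -> Dave, 2): Carol: 2 -> 0, Dave: 4 -> 6. State: Wendy=0, Dave=6, Grace=1, Carol=0
Event 6 (Grace -1): Grace: 1 -> 0. State: Wendy=0, Dave=6, Grace=0, Carol=0
Event 7 (Dave -3): Dave: 6 -> 3. State: Wendy=0, Dave=3, Grace=0, Carol=0

Dave's final count: 3

Answer: 3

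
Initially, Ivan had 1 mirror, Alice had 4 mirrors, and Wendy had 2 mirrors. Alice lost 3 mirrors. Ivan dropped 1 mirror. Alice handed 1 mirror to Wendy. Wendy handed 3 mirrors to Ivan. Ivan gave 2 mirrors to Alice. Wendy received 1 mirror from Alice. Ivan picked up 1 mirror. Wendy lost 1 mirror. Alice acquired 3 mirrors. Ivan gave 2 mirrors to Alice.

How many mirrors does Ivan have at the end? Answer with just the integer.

Answer: 0

Derivation:
Tracking counts step by step:
Start: Ivan=1, Alice=4, Wendy=2
Event 1 (Alice -3): Alice: 4 -> 1. State: Ivan=1, Alice=1, Wendy=2
Event 2 (Ivan -1): Ivan: 1 -> 0. State: Ivan=0, Alice=1, Wendy=2
Event 3 (Alice -> Wendy, 1): Alice: 1 -> 0, Wendy: 2 -> 3. State: Ivan=0, Alice=0, Wendy=3
Event 4 (Wendy -> Ivan, 3): Wendy: 3 -> 0, Ivan: 0 -> 3. State: Ivan=3, Alice=0, Wendy=0
Event 5 (Ivan -> Alice, 2): Ivan: 3 -> 1, Alice: 0 -> 2. State: Ivan=1, Alice=2, Wendy=0
Event 6 (Alice -> Wendy, 1): Alice: 2 -> 1, Wendy: 0 -> 1. State: Ivan=1, Alice=1, Wendy=1
Event 7 (Ivan +1): Ivan: 1 -> 2. State: Ivan=2, Alice=1, Wendy=1
Event 8 (Wendy -1): Wendy: 1 -> 0. State: Ivan=2, Alice=1, Wendy=0
Event 9 (Alice +3): Alice: 1 -> 4. State: Ivan=2, Alice=4, Wendy=0
Event 10 (Ivan -> Alice, 2): Ivan: 2 -> 0, Alice: 4 -> 6. State: Ivan=0, Alice=6, Wendy=0

Ivan's final count: 0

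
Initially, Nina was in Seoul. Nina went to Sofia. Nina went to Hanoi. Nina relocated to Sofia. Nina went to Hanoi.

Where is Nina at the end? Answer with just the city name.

Tracking Nina's location:
Start: Nina is in Seoul.
After move 1: Seoul -> Sofia. Nina is in Sofia.
After move 2: Sofia -> Hanoi. Nina is in Hanoi.
After move 3: Hanoi -> Sofia. Nina is in Sofia.
After move 4: Sofia -> Hanoi. Nina is in Hanoi.

Answer: Hanoi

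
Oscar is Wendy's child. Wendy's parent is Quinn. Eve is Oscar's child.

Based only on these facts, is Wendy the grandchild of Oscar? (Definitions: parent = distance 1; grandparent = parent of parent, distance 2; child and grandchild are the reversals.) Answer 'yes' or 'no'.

Answer: no

Derivation:
Reconstructing the parent chain from the given facts:
  Quinn -> Wendy -> Oscar -> Eve
(each arrow means 'parent of the next')
Positions in the chain (0 = top):
  position of Quinn: 0
  position of Wendy: 1
  position of Oscar: 2
  position of Eve: 3

Wendy is at position 1, Oscar is at position 2; signed distance (j - i) = 1.
'grandchild' requires j - i = -2. Actual distance is 1, so the relation does NOT hold.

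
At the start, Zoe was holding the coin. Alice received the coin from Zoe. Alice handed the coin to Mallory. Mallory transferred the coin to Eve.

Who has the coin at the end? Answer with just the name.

Tracking the coin through each event:
Start: Zoe has the coin.
After event 1: Alice has the coin.
After event 2: Mallory has the coin.
After event 3: Eve has the coin.

Answer: Eve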